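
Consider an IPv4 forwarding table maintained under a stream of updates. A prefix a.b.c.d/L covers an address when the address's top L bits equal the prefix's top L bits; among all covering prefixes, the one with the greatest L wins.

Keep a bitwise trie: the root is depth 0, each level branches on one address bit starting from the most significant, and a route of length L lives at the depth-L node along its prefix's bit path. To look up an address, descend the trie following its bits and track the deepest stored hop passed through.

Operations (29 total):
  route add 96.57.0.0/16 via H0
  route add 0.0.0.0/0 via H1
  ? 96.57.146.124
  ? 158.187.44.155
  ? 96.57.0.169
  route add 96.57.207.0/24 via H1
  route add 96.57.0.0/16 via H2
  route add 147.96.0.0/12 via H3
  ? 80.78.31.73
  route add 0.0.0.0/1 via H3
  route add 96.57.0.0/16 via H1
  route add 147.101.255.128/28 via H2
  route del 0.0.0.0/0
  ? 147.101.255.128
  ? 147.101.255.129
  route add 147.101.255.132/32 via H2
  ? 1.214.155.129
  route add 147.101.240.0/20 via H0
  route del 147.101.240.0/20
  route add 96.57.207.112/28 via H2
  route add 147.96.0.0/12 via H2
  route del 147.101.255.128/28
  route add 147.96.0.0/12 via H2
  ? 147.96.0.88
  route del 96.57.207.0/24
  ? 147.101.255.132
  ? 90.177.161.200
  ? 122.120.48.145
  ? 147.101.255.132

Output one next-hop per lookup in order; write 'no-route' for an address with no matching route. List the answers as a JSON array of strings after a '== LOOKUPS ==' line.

Apply in order:
  + 96.57.0.0/16 (H0) depth=16
  + 0.0.0.0/0 (H1) depth=0
  ? 96.57.146.124  path d0:H1→d1:-→d2:-→d3:-→d4:-→d5:-→d6:-→d7:-→d8:-→d9:-→d10:-→d11:-→d12:-→d13:-→d14:-→d15:-→d16:H0  best=H0
  ? 158.187.44.155  path d0:H1  best=H1
  ? 96.57.0.169  path d0:H1→d1:-→d2:-→d3:-→d4:-→d5:-→d6:-→d7:-→d8:-→d9:-→d10:-→d11:-→d12:-→d13:-→d14:-→d15:-→d16:H0  best=H0
  + 96.57.207.0/24 (H1) depth=24
  + 96.57.0.0/16 (H2) depth=16
  + 147.96.0.0/12 (H3) depth=12
  ? 80.78.31.73  path d0:H1→d1:-→d2:-  best=H1
  + 0.0.0.0/1 (H3) depth=1
  + 96.57.0.0/16 (H1) depth=16
  + 147.101.255.128/28 (H2) depth=28
  - 0.0.0.0/0 clear@0
  ? 147.101.255.128  path d0:-→d1:-→d2:-→d3:-→d4:-→d5:-→d6:-→d7:-→d8:-→d9:-→d10:-→d11:-→d12:H3→d13:-→d14:-→d15:-→d16:-→d17:-→d18:-→d19:-→d20:-→d21:-→d22:-→d23:-→d24:-→d25:-→d26:-→d27:-→d28:H2  best=H2
  ? 147.101.255.129  path d0:-→d1:-→d2:-→d3:-→d4:-→d5:-→d6:-→d7:-→d8:-→d9:-→d10:-→d11:-→d12:H3→d13:-→d14:-→d15:-→d16:-→d17:-→d18:-→d19:-→d20:-→d21:-→d22:-→d23:-→d24:-→d25:-→d26:-→d27:-→d28:H2  best=H2
  + 147.101.255.132/32 (H2) depth=32
  ? 1.214.155.129  path d0:-→d1:H3  best=H3
  + 147.101.240.0/20 (H0) depth=20
  - 147.101.240.0/20 clear@20
  + 96.57.207.112/28 (H2) depth=28
  + 147.96.0.0/12 (H2) depth=12
  - 147.101.255.128/28 clear@28
  + 147.96.0.0/12 (H2) depth=12
  ? 147.96.0.88  path d0:-→d1:-→d2:-→d3:-→d4:-→d5:-→d6:-→d7:-→d8:-→d9:-→d10:-→d11:-→d12:H2→d13:-  best=H2
  - 96.57.207.0/24 clear@24
  ? 147.101.255.132  path d0:-→d1:-→d2:-→d3:-→d4:-→d5:-→d6:-→d7:-→d8:-→d9:-→d10:-→d11:-→d12:H2→d13:-→d14:-→d15:-→d16:-→d17:-→d18:-→d19:-→d20:-→d21:-→d22:-→d23:-→d24:-→d25:-→d26:-→d27:-→d28:-→d29:-→d30:-→d31:-→d32:H2  best=H2
  ? 90.177.161.200  path d0:-→d1:H3→d2:-  best=H3
  ? 122.120.48.145  path d0:-→d1:H3→d2:-→d3:-  best=H3
  ? 147.101.255.132  path d0:-→d1:-→d2:-→d3:-→d4:-→d5:-→d6:-→d7:-→d8:-→d9:-→d10:-→d11:-→d12:H2→d13:-→d14:-→d15:-→d16:-→d17:-→d18:-→d19:-→d20:-→d21:-→d22:-→d23:-→d24:-→d25:-→d26:-→d27:-→d28:-→d29:-→d30:-→d31:-→d32:H2  best=H2

== LOOKUPS ==
["H0","H1","H0","H1","H2","H2","H3","H2","H2","H3","H3","H2"]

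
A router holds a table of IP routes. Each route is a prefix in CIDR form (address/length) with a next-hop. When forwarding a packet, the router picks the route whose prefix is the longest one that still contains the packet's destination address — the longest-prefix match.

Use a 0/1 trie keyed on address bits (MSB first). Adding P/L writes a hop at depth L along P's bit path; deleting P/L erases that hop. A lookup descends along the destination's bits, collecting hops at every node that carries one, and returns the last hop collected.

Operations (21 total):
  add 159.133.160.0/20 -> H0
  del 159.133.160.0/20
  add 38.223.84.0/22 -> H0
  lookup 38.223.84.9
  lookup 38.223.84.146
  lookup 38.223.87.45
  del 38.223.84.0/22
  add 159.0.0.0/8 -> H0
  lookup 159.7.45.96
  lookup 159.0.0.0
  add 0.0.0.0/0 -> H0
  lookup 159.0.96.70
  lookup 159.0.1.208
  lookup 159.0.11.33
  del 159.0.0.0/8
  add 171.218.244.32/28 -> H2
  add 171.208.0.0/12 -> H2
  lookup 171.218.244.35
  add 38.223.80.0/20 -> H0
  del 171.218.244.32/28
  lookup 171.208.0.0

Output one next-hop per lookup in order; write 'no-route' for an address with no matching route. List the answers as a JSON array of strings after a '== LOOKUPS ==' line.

Process each operation:
  add 159.133.160.0/20 -> H0 at depth 20
  del 159.133.160.0/20 (clear depth 20)
  add 38.223.84.0/22 -> H0 at depth 22
  lookup 38.223.84.9: bits 0010011011011111010101 walk d0:-→d1:-→d2:-→d3:-→d4:-→d5:-→d6:-→d7:-→d8:-→d9:-→d10:-→d11:-→d12:-→d13:-→d14:-→d15:-→d16:-→d17:-→d18:-→d19:-→d20:-→d21:-→d22:H0 -> H0
  lookup 38.223.84.146: bits 0010011011011111010101 walk d0:-→d1:-→d2:-→d3:-→d4:-→d5:-→d6:-→d7:-→d8:-→d9:-→d10:-→d11:-→d12:-→d13:-→d14:-→d15:-→d16:-→d17:-→d18:-→d19:-→d20:-→d21:-→d22:H0 -> H0
  lookup 38.223.87.45: bits 0010011011011111010101 walk d0:-→d1:-→d2:-→d3:-→d4:-→d5:-→d6:-→d7:-→d8:-→d9:-→d10:-→d11:-→d12:-→d13:-→d14:-→d15:-→d16:-→d17:-→d18:-→d19:-→d20:-→d21:-→d22:H0 -> H0
  del 38.223.84.0/22 (clear depth 22)
  add 159.0.0.0/8 -> H0 at depth 8
  lookup 159.7.45.96: bits 10011111 walk d0:-→d1:-→d2:-→d3:-→d4:-→d5:-→d6:-→d7:-→d8:H0 -> H0
  lookup 159.0.0.0: bits 10011111 walk d0:-→d1:-→d2:-→d3:-→d4:-→d5:-→d6:-→d7:-→d8:H0 -> H0
  add 0.0.0.0/0 -> H0 at depth 0
  lookup 159.0.96.70: bits 10011111 walk d0:H0→d1:-→d2:-→d3:-→d4:-→d5:-→d6:-→d7:-→d8:H0 -> H0
  lookup 159.0.1.208: bits 10011111 walk d0:H0→d1:-→d2:-→d3:-→d4:-→d5:-→d6:-→d7:-→d8:H0 -> H0
  lookup 159.0.11.33: bits 10011111 walk d0:H0→d1:-→d2:-→d3:-→d4:-→d5:-→d6:-→d7:-→d8:H0 -> H0
  del 159.0.0.0/8 (clear depth 8)
  add 171.218.244.32/28 -> H2 at depth 28
  add 171.208.0.0/12 -> H2 at depth 12
  lookup 171.218.244.35: bits 1010101111011010111101000010 walk d0:H0→d1:-→d2:-→d3:-→d4:-→d5:-→d6:-→d7:-→d8:-→d9:-→d10:-→d11:-→d12:H2→d13:-→d14:-→d15:-→d16:-→d17:-→d18:-→d19:-→d20:-→d21:-→d22:-→d23:-→d24:-→d25:-→d26:-→d27:-→d28:H2 -> H2
  add 38.223.80.0/20 -> H0 at depth 20
  del 171.218.244.32/28 (clear depth 28)
  lookup 171.208.0.0: bits 101010111101 walk d0:H0→d1:-→d2:-→d3:-→d4:-→d5:-→d6:-→d7:-→d8:-→d9:-→d10:-→d11:-→d12:H2 -> H2

== LOOKUPS ==
["H0","H0","H0","H0","H0","H0","H0","H0","H2","H2"]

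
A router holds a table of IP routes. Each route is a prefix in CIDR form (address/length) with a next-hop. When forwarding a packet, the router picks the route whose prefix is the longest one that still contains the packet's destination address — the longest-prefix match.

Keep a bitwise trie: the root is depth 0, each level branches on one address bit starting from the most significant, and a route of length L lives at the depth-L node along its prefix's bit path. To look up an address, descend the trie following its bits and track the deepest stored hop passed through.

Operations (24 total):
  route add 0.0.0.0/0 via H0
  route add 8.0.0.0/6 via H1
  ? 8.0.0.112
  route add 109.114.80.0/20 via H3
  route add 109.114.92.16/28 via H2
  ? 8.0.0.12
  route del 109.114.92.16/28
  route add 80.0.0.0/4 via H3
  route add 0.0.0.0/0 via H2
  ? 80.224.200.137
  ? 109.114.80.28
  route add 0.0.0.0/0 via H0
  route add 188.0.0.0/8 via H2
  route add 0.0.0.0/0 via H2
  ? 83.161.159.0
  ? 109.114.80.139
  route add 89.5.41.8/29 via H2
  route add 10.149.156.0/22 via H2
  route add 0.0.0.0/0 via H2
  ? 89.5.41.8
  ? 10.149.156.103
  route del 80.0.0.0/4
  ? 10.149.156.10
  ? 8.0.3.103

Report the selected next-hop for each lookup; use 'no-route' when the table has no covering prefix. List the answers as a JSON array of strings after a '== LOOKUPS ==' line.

Trace:
  + 0.0.0.0/0 (H0) depth=0
  + 8.0.0.0/6 (H1) depth=6
  ? 8.0.0.112  path d0:H0→d1:-→d2:-→d3:-→d4:-→d5:-→d6:H1  best=H1
  + 109.114.80.0/20 (H3) depth=20
  + 109.114.92.16/28 (H2) depth=28
  ? 8.0.0.12  path d0:H0→d1:-→d2:-→d3:-→d4:-→d5:-→d6:H1  best=H1
  del 109.114.92.16/28 (clear depth 28)
  + 80.0.0.0/4 (H3) depth=4
  + 0.0.0.0/0 (H2) depth=0
  ? 80.224.200.137  path d0:H2→d1:-→d2:-→d3:-→d4:H3  best=H3
  ? 109.114.80.28  path d0:H2→d1:-→d2:-→d3:-→d4:-→d5:-→d6:-→d7:-→d8:-→d9:-→d10:-→d11:-→d12:-→d13:-→d14:-→d15:-→d16:-→d17:-→d18:-→d19:-→d20:H3  best=H3
  + 0.0.0.0/0 (H0) depth=0
  + 188.0.0.0/8 (H2) depth=8
  + 0.0.0.0/0 (H2) depth=0
  ? 83.161.159.0  path d0:H2→d1:-→d2:-→d3:-→d4:H3  best=H3
  ? 109.114.80.139  path d0:H2→d1:-→d2:-→d3:-→d4:-→d5:-→d6:-→d7:-→d8:-→d9:-→d10:-→d11:-→d12:-→d13:-→d14:-→d15:-→d16:-→d17:-→d18:-→d19:-→d20:H3  best=H3
  + 89.5.41.8/29 (H2) depth=29
  + 10.149.156.0/22 (H2) depth=22
  + 0.0.0.0/0 (H2) depth=0
  ? 89.5.41.8  path d0:H2→d1:-→d2:-→d3:-→d4:H3→d5:-→d6:-→d7:-→d8:-→d9:-→d10:-→d11:-→d12:-→d13:-→d14:-→d15:-→d16:-→d17:-→d18:-→d19:-→d20:-→d21:-→d22:-→d23:-→d24:-→d25:-→d26:-→d27:-→d28:-→d29:H2  best=H2
  ? 10.149.156.103  path d0:H2→d1:-→d2:-→d3:-→d4:-→d5:-→d6:H1→d7:-→d8:-→d9:-→d10:-→d11:-→d12:-→d13:-→d14:-→d15:-→d16:-→d17:-→d18:-→d19:-→d20:-→d21:-→d22:H2  best=H2
  del 80.0.0.0/4 (clear depth 4)
  ? 10.149.156.10  path d0:H2→d1:-→d2:-→d3:-→d4:-→d5:-→d6:H1→d7:-→d8:-→d9:-→d10:-→d11:-→d12:-→d13:-→d14:-→d15:-→d16:-→d17:-→d18:-→d19:-→d20:-→d21:-→d22:H2  best=H2
  ? 8.0.3.103  path d0:H2→d1:-→d2:-→d3:-→d4:-→d5:-→d6:H1  best=H1

== LOOKUPS ==
["H1","H1","H3","H3","H3","H3","H2","H2","H2","H1"]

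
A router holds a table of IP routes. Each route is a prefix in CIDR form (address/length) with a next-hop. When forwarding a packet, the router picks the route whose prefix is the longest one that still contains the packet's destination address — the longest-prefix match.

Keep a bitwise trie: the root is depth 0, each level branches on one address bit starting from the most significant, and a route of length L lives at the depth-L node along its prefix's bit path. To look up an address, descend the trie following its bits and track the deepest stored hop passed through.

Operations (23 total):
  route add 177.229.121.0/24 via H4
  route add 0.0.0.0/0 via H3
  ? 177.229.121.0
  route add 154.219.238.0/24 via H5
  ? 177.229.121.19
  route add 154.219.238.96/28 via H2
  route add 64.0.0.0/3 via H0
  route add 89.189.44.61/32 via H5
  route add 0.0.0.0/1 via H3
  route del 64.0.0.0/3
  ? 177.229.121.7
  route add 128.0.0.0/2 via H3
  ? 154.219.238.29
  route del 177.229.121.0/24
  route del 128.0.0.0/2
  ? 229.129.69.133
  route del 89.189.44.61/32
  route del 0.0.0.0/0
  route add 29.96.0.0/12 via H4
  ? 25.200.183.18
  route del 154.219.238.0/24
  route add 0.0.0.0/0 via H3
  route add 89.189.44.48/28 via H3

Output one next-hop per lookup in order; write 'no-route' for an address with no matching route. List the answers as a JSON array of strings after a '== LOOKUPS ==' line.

Apply in order:
  + 177.229.121.0/24 (H4) depth=24
  + 0.0.0.0/0 (H3) depth=0
  Q 177.229.121.0: descend 101100011110010101111001 ; hops seen [H3,H4] ; pick H4
  + 154.219.238.0/24 (H5) depth=24
  Q 177.229.121.19: descend 101100011110010101111001 ; hops seen [H3,H4] ; pick H4
  + 154.219.238.96/28 (H2) depth=28
  + 64.0.0.0/3 (H0) depth=3
  + 89.189.44.61/32 (H5) depth=32
  + 0.0.0.0/1 (H3) depth=1
  - 64.0.0.0/3 clear@3
  Q 177.229.121.7: descend 101100011110010101111001 ; hops seen [H3,H4] ; pick H4
  + 128.0.0.0/2 (H3) depth=2
  Q 154.219.238.29: descend 1001101011011011111011100 ; hops seen [H3,H3,H5] ; pick H5
  - 177.229.121.0/24 clear@24
  - 128.0.0.0/2 clear@2
  Q 229.129.69.133: descend 1 ; hops seen [H3] ; pick H3
  - 89.189.44.61/32 clear@32
  - 0.0.0.0/0 clear@0
  + 29.96.0.0/12 (H4) depth=12
  Q 25.200.183.18: descend 00011 ; hops seen [H3] ; pick H3
  - 154.219.238.0/24 clear@24
  + 0.0.0.0/0 (H3) depth=0
  + 89.189.44.48/28 (H3) depth=28

== LOOKUPS ==
["H4","H4","H4","H5","H3","H3"]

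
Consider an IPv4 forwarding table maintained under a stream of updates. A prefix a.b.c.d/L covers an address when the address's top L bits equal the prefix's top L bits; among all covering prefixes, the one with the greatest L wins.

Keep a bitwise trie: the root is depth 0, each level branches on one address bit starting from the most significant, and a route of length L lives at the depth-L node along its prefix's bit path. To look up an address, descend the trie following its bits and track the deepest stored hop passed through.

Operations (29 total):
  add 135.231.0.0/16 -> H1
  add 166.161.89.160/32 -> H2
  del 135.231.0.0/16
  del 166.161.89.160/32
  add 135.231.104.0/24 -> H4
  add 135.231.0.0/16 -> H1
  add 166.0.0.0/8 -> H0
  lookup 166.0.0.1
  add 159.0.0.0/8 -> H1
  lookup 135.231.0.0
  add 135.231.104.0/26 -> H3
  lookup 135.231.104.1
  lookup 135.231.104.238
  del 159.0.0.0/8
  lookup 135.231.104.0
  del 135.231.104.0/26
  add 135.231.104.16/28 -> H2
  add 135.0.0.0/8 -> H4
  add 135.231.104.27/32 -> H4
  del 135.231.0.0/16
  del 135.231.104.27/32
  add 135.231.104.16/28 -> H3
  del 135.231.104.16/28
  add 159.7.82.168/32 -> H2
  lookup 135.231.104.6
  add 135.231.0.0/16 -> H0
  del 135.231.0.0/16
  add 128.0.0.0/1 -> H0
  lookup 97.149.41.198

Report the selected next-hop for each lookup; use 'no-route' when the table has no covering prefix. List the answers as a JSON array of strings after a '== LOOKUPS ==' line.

Trace:
  add 135.231.0.0/16 -> H1 at depth 16
  add 166.161.89.160/32 -> H2 at depth 32
  del 135.231.0.0/16 (clear depth 16)
  del 166.161.89.160/32 (clear depth 32)
  add 135.231.104.0/24 -> H4 at depth 24
  add 135.231.0.0/16 -> H1 at depth 16
  add 166.0.0.0/8 -> H0 at depth 8
  lookup 166.0.0.1: bits 10100110 walk d0:-→d1:-→d2:-→d3:-→d4:-→d5:-→d6:-→d7:-→d8:H0 -> H0
  add 159.0.0.0/8 -> H1 at depth 8
  lookup 135.231.0.0: bits 10000111111001110 walk d0:-→d1:-→d2:-→d3:-→d4:-→d5:-→d6:-→d7:-→d8:-→d9:-→d10:-→d11:-→d12:-→d13:-→d14:-→d15:-→d16:H1→d17:- -> H1
  add 135.231.104.0/26 -> H3 at depth 26
  lookup 135.231.104.1: bits 10000111111001110110100000 walk d0:-→d1:-→d2:-→d3:-→d4:-→d5:-→d6:-→d7:-→d8:-→d9:-→d10:-→d11:-→d12:-→d13:-→d14:-→d15:-→d16:H1→d17:-→d18:-→d19:-→d20:-→d21:-→d22:-→d23:-→d24:H4→d25:-→d26:H3 -> H3
  lookup 135.231.104.238: bits 100001111110011101101000 walk d0:-→d1:-→d2:-→d3:-→d4:-→d5:-→d6:-→d7:-→d8:-→d9:-→d10:-→d11:-→d12:-→d13:-→d14:-→d15:-→d16:H1→d17:-→d18:-→d19:-→d20:-→d21:-→d22:-→d23:-→d24:H4 -> H4
  del 159.0.0.0/8 (clear depth 8)
  lookup 135.231.104.0: bits 10000111111001110110100000 walk d0:-→d1:-→d2:-→d3:-→d4:-→d5:-→d6:-→d7:-→d8:-→d9:-→d10:-→d11:-→d12:-→d13:-→d14:-→d15:-→d16:H1→d17:-→d18:-→d19:-→d20:-→d21:-→d22:-→d23:-→d24:H4→d25:-→d26:H3 -> H3
  del 135.231.104.0/26 (clear depth 26)
  add 135.231.104.16/28 -> H2 at depth 28
  add 135.0.0.0/8 -> H4 at depth 8
  add 135.231.104.27/32 -> H4 at depth 32
  del 135.231.0.0/16 (clear depth 16)
  del 135.231.104.27/32 (clear depth 32)
  add 135.231.104.16/28 -> H3 at depth 28
  del 135.231.104.16/28 (clear depth 28)
  add 159.7.82.168/32 -> H2 at depth 32
  lookup 135.231.104.6: bits 100001111110011101101000000 walk d0:-→d1:-→d2:-→d3:-→d4:-→d5:-→d6:-→d7:-→d8:H4→d9:-→d10:-→d11:-→d12:-→d13:-→d14:-→d15:-→d16:-→d17:-→d18:-→d19:-→d20:-→d21:-→d22:-→d23:-→d24:H4→d25:-→d26:-→d27:- -> H4
  add 135.231.0.0/16 -> H0 at depth 16
  del 135.231.0.0/16 (clear depth 16)
  add 128.0.0.0/1 -> H0 at depth 1
  lookup 97.149.41.198: bits ε walk d0:- -> no-route

== LOOKUPS ==
["H0","H1","H3","H4","H3","H4","no-route"]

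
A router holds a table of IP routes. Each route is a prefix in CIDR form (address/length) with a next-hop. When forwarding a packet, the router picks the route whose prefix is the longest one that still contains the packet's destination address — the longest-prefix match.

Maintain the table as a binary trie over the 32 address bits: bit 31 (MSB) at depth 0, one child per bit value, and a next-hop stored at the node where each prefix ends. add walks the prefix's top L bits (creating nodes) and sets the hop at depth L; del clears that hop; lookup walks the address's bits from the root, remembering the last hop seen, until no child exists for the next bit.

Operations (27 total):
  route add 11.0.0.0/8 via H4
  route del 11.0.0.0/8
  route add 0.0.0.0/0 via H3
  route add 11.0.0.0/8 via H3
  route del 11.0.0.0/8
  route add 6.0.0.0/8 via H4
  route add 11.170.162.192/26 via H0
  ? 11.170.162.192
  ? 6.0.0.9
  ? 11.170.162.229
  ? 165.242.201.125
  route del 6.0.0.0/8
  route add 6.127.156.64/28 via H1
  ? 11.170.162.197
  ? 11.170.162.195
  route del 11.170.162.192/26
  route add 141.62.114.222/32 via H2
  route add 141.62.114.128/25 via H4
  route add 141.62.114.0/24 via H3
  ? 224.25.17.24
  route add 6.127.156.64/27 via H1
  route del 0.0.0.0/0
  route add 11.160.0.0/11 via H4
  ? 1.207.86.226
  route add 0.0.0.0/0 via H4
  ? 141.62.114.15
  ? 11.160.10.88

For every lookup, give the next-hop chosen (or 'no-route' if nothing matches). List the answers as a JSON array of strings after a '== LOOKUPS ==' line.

Apply in order:
  + 11.0.0.0/8 (H4) depth=8
  del 11.0.0.0/8 (clear depth 8)
  + 0.0.0.0/0 (H3) depth=0
  + 11.0.0.0/8 (H3) depth=8
  del 11.0.0.0/8 (clear depth 8)
  + 6.0.0.0/8 (H4) depth=8
  + 11.170.162.192/26 (H0) depth=26
  lookup 11.170.162.192: bits 00001011101010101010001011 walk d0:H3→d1:-→d2:-→d3:-→d4:-→d5:-→d6:-→d7:-→d8:-→d9:-→d10:-→d11:-→d12:-→d13:-→d14:-→d15:-→d16:-→d17:-→d18:-→d19:-→d20:-→d21:-→d22:-→d23:-→d24:-→d25:-→d26:H0 -> H0
  lookup 6.0.0.9: bits 00000110 walk d0:H3→d1:-→d2:-→d3:-→d4:-→d5:-→d6:-→d7:-→d8:H4 -> H4
  lookup 11.170.162.229: bits 00001011101010101010001011 walk d0:H3→d1:-→d2:-→d3:-→d4:-→d5:-→d6:-→d7:-→d8:-→d9:-→d10:-→d11:-→d12:-→d13:-→d14:-→d15:-→d16:-→d17:-→d18:-→d19:-→d20:-→d21:-→d22:-→d23:-→d24:-→d25:-→d26:H0 -> H0
  lookup 165.242.201.125: bits ε walk d0:H3 -> H3
  del 6.0.0.0/8 (clear depth 8)
  + 6.127.156.64/28 (H1) depth=28
  lookup 11.170.162.197: bits 00001011101010101010001011 walk d0:H3→d1:-→d2:-→d3:-→d4:-→d5:-→d6:-→d7:-→d8:-→d9:-→d10:-→d11:-→d12:-→d13:-→d14:-→d15:-→d16:-→d17:-→d18:-→d19:-→d20:-→d21:-→d22:-→d23:-→d24:-→d25:-→d26:H0 -> H0
  lookup 11.170.162.195: bits 00001011101010101010001011 walk d0:H3→d1:-→d2:-→d3:-→d4:-→d5:-→d6:-→d7:-→d8:-→d9:-→d10:-→d11:-→d12:-→d13:-→d14:-→d15:-→d16:-→d17:-→d18:-→d19:-→d20:-→d21:-→d22:-→d23:-→d24:-→d25:-→d26:H0 -> H0
  del 11.170.162.192/26 (clear depth 26)
  + 141.62.114.222/32 (H2) depth=32
  + 141.62.114.128/25 (H4) depth=25
  + 141.62.114.0/24 (H3) depth=24
  lookup 224.25.17.24: bits 1 walk d0:H3→d1:- -> H3
  + 6.127.156.64/27 (H1) depth=27
  del 0.0.0.0/0 (clear depth 0)
  + 11.160.0.0/11 (H4) depth=11
  lookup 1.207.86.226: bits 00000 walk d0:-→d1:-→d2:-→d3:-→d4:-→d5:- -> no-route
  + 0.0.0.0/0 (H4) depth=0
  lookup 141.62.114.15: bits 100011010011111001110010 walk d0:H4→d1:-→d2:-→d3:-→d4:-→d5:-→d6:-→d7:-→d8:-→d9:-→d10:-→d11:-→d12:-→d13:-→d14:-→d15:-→d16:-→d17:-→d18:-→d19:-→d20:-→d21:-→d22:-→d23:-→d24:H3 -> H3
  lookup 11.160.10.88: bits 000010111010 walk d0:H4→d1:-→d2:-→d3:-→d4:-→d5:-→d6:-→d7:-→d8:-→d9:-→d10:-→d11:H4→d12:- -> H4

== LOOKUPS ==
["H0","H4","H0","H3","H0","H0","H3","no-route","H3","H4"]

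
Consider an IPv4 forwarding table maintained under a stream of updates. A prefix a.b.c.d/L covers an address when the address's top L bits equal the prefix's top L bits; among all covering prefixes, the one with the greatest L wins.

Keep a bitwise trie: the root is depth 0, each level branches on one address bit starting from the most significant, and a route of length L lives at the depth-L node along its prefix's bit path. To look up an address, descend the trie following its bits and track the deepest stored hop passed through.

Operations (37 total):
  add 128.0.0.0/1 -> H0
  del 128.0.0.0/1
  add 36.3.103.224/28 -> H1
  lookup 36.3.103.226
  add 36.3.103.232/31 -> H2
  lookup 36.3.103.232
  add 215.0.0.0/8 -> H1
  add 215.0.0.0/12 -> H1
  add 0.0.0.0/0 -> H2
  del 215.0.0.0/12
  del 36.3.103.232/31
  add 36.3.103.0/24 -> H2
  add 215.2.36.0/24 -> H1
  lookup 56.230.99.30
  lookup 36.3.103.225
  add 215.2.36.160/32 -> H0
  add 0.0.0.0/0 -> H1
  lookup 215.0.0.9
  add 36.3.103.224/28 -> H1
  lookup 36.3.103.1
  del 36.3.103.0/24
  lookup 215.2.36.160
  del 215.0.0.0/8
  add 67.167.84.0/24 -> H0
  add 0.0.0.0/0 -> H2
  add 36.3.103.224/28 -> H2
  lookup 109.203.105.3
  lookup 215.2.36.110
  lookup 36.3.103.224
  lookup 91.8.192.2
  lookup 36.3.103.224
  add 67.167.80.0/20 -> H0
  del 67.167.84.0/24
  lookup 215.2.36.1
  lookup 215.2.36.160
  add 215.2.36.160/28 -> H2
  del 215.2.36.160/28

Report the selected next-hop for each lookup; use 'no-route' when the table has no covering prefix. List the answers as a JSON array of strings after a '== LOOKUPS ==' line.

Apply in order:
  + 128.0.0.0/1 (H0) depth=1
  del 128.0.0.0/1 (clear depth 1)
  + 36.3.103.224/28 (H1) depth=28
  lookup 36.3.103.226: bits 0010010000000011011001111110 walk d0:-→d1:-→d2:-→d3:-→d4:-→d5:-→d6:-→d7:-→d8:-→d9:-→d10:-→d11:-→d12:-→d13:-→d14:-→d15:-→d16:-→d17:-→d18:-→d19:-→d20:-→d21:-→d22:-→d23:-→d24:-→d25:-→d26:-→d27:-→d28:H1 -> H1
  + 36.3.103.232/31 (H2) depth=31
  lookup 36.3.103.232: bits 0010010000000011011001111110100 walk d0:-→d1:-→d2:-→d3:-→d4:-→d5:-→d6:-→d7:-→d8:-→d9:-→d10:-→d11:-→d12:-→d13:-→d14:-→d15:-→d16:-→d17:-→d18:-→d19:-→d20:-→d21:-→d22:-→d23:-→d24:-→d25:-→d26:-→d27:-→d28:H1→d29:-→d30:-→d31:H2 -> H2
  + 215.0.0.0/8 (H1) depth=8
  + 215.0.0.0/12 (H1) depth=12
  + 0.0.0.0/0 (H2) depth=0
  del 215.0.0.0/12 (clear depth 12)
  del 36.3.103.232/31 (clear depth 31)
  + 36.3.103.0/24 (H2) depth=24
  + 215.2.36.0/24 (H1) depth=24
  lookup 56.230.99.30: bits 001 walk d0:H2→d1:-→d2:-→d3:- -> H2
  lookup 36.3.103.225: bits 0010010000000011011001111110 walk d0:H2→d1:-→d2:-→d3:-→d4:-→d5:-→d6:-→d7:-→d8:-→d9:-→d10:-→d11:-→d12:-→d13:-→d14:-→d15:-→d16:-→d17:-→d18:-→d19:-→d20:-→d21:-→d22:-→d23:-→d24:H2→d25:-→d26:-→d27:-→d28:H1 -> H1
  + 215.2.36.160/32 (H0) depth=32
  + 0.0.0.0/0 (H1) depth=0
  lookup 215.0.0.9: bits 11010111000000 walk d0:H1→d1:-→d2:-→d3:-→d4:-→d5:-→d6:-→d7:-→d8:H1→d9:-→d10:-→d11:-→d12:-→d13:-→d14:- -> H1
  + 36.3.103.224/28 (H1) depth=28
  lookup 36.3.103.1: bits 001001000000001101100111 walk d0:H1→d1:-→d2:-→d3:-→d4:-→d5:-→d6:-→d7:-→d8:-→d9:-→d10:-→d11:-→d12:-→d13:-→d14:-→d15:-→d16:-→d17:-→d18:-→d19:-→d20:-→d21:-→d22:-→d23:-→d24:H2 -> H2
  del 36.3.103.0/24 (clear depth 24)
  lookup 215.2.36.160: bits 11010111000000100010010010100000 walk d0:H1→d1:-→d2:-→d3:-→d4:-→d5:-→d6:-→d7:-→d8:H1→d9:-→d10:-→d11:-→d12:-→d13:-→d14:-→d15:-→d16:-→d17:-→d18:-→d19:-→d20:-→d21:-→d22:-→d23:-→d24:H1→d25:-→d26:-→d27:-→d28:-→d29:-→d30:-→d31:-→d32:H0 -> H0
  del 215.0.0.0/8 (clear depth 8)
  + 67.167.84.0/24 (H0) depth=24
  + 0.0.0.0/0 (H2) depth=0
  + 36.3.103.224/28 (H2) depth=28
  lookup 109.203.105.3: bits 01 walk d0:H2→d1:-→d2:- -> H2
  lookup 215.2.36.110: bits 110101110000001000100100 walk d0:H2→d1:-→d2:-→d3:-→d4:-→d5:-→d6:-→d7:-→d8:-→d9:-→d10:-→d11:-→d12:-→d13:-→d14:-→d15:-→d16:-→d17:-→d18:-→d19:-→d20:-→d21:-→d22:-→d23:-→d24:H1 -> H1
  lookup 36.3.103.224: bits 0010010000000011011001111110 walk d0:H2→d1:-→d2:-→d3:-→d4:-→d5:-→d6:-→d7:-→d8:-→d9:-→d10:-→d11:-→d12:-→d13:-→d14:-→d15:-→d16:-→d17:-→d18:-→d19:-→d20:-→d21:-→d22:-→d23:-→d24:-→d25:-→d26:-→d27:-→d28:H2 -> H2
  lookup 91.8.192.2: bits 010 walk d0:H2→d1:-→d2:-→d3:- -> H2
  lookup 36.3.103.224: bits 0010010000000011011001111110 walk d0:H2→d1:-→d2:-→d3:-→d4:-→d5:-→d6:-→d7:-→d8:-→d9:-→d10:-→d11:-→d12:-→d13:-→d14:-→d15:-→d16:-→d17:-→d18:-→d19:-→d20:-→d21:-→d22:-→d23:-→d24:-→d25:-→d26:-→d27:-→d28:H2 -> H2
  + 67.167.80.0/20 (H0) depth=20
  del 67.167.84.0/24 (clear depth 24)
  lookup 215.2.36.1: bits 110101110000001000100100 walk d0:H2→d1:-→d2:-→d3:-→d4:-→d5:-→d6:-→d7:-→d8:-→d9:-→d10:-→d11:-→d12:-→d13:-→d14:-→d15:-→d16:-→d17:-→d18:-→d19:-→d20:-→d21:-→d22:-→d23:-→d24:H1 -> H1
  lookup 215.2.36.160: bits 11010111000000100010010010100000 walk d0:H2→d1:-→d2:-→d3:-→d4:-→d5:-→d6:-→d7:-→d8:-→d9:-→d10:-→d11:-→d12:-→d13:-→d14:-→d15:-→d16:-→d17:-→d18:-→d19:-→d20:-→d21:-→d22:-→d23:-→d24:H1→d25:-→d26:-→d27:-→d28:-→d29:-→d30:-→d31:-→d32:H0 -> H0
  + 215.2.36.160/28 (H2) depth=28
  del 215.2.36.160/28 (clear depth 28)

== LOOKUPS ==
["H1","H2","H2","H1","H1","H2","H0","H2","H1","H2","H2","H2","H1","H0"]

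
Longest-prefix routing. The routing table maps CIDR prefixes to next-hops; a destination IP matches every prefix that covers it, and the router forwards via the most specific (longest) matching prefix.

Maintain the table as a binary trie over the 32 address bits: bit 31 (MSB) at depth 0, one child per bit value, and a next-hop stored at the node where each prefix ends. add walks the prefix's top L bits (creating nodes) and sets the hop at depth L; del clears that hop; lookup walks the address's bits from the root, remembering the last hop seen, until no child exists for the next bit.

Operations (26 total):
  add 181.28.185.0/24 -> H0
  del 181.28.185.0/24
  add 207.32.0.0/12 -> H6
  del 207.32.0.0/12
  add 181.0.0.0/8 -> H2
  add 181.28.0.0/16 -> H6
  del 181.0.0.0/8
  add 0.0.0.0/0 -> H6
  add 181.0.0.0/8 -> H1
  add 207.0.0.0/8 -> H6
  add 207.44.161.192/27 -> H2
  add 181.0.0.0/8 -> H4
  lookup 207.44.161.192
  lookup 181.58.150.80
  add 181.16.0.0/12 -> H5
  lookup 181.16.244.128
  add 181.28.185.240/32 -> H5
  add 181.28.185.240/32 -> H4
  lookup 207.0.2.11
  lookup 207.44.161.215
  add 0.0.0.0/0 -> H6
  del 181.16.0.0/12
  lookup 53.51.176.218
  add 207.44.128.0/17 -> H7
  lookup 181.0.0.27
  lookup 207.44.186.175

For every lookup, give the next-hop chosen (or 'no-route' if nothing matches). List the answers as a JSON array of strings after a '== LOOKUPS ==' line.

Apply in order:
  + 181.28.185.0/24 (H0) depth=24
  - 181.28.185.0/24 clear@24
  + 207.32.0.0/12 (H6) depth=12
  - 207.32.0.0/12 clear@12
  + 181.0.0.0/8 (H2) depth=8
  + 181.28.0.0/16 (H6) depth=16
  - 181.0.0.0/8 clear@8
  + 0.0.0.0/0 (H6) depth=0
  + 181.0.0.0/8 (H1) depth=8
  + 207.0.0.0/8 (H6) depth=8
  + 207.44.161.192/27 (H2) depth=27
  + 181.0.0.0/8 (H4) depth=8
  lookup 207.44.161.192: bits 110011110010110010100001110 walk d0:H6→d1:-→d2:-→d3:-→d4:-→d5:-→d6:-→d7:-→d8:H6→d9:-→d10:-→d11:-→d12:-→d13:-→d14:-→d15:-→d16:-→d17:-→d18:-→d19:-→d20:-→d21:-→d22:-→d23:-→d24:-→d25:-→d26:-→d27:H2 -> H2
  lookup 181.58.150.80: bits 1011010100 walk d0:H6→d1:-→d2:-→d3:-→d4:-→d5:-→d6:-→d7:-→d8:H4→d9:-→d10:- -> H4
  + 181.16.0.0/12 (H5) depth=12
  lookup 181.16.244.128: bits 101101010001 walk d0:H6→d1:-→d2:-→d3:-→d4:-→d5:-→d6:-→d7:-→d8:H4→d9:-→d10:-→d11:-→d12:H5 -> H5
  + 181.28.185.240/32 (H5) depth=32
  + 181.28.185.240/32 (H4) depth=32
  lookup 207.0.2.11: bits 1100111100 walk d0:H6→d1:-→d2:-→d3:-→d4:-→d5:-→d6:-→d7:-→d8:H6→d9:-→d10:- -> H6
  lookup 207.44.161.215: bits 110011110010110010100001110 walk d0:H6→d1:-→d2:-→d3:-→d4:-→d5:-→d6:-→d7:-→d8:H6→d9:-→d10:-→d11:-→d12:-→d13:-→d14:-→d15:-→d16:-→d17:-→d18:-→d19:-→d20:-→d21:-→d22:-→d23:-→d24:-→d25:-→d26:-→d27:H2 -> H2
  + 0.0.0.0/0 (H6) depth=0
  - 181.16.0.0/12 clear@12
  lookup 53.51.176.218: bits ε walk d0:H6 -> H6
  + 207.44.128.0/17 (H7) depth=17
  lookup 181.0.0.27: bits 10110101000 walk d0:H6→d1:-→d2:-→d3:-→d4:-→d5:-→d6:-→d7:-→d8:H4→d9:-→d10:-→d11:- -> H4
  lookup 207.44.186.175: bits 1100111100101100101 walk d0:H6→d1:-→d2:-→d3:-→d4:-→d5:-→d6:-→d7:-→d8:H6→d9:-→d10:-→d11:-→d12:-→d13:-→d14:-→d15:-→d16:-→d17:H7→d18:-→d19:- -> H7

== LOOKUPS ==
["H2","H4","H5","H6","H2","H6","H4","H7"]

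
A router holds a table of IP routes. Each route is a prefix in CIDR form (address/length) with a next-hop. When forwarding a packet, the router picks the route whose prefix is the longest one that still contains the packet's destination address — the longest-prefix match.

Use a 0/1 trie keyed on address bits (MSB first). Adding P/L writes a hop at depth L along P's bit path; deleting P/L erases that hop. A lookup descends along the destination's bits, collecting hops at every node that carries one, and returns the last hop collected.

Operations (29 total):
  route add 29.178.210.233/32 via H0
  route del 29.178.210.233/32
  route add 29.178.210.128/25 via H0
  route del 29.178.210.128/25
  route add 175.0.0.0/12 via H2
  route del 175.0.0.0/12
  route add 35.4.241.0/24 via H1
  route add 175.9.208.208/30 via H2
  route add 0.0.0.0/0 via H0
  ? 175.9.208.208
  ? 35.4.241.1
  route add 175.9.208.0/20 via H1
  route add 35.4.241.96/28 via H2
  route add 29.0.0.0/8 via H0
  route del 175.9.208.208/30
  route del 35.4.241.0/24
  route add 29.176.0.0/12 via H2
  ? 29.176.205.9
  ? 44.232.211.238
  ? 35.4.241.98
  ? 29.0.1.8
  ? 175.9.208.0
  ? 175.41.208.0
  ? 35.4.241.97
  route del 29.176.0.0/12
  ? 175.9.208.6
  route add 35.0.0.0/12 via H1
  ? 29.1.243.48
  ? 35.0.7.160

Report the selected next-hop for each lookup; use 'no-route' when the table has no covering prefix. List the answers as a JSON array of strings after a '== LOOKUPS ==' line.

Apply in order:
  add 29.178.210.233/32 -> H0 at depth 32
  del 29.178.210.233/32 (clear depth 32)
  add 29.178.210.128/25 -> H0 at depth 25
  del 29.178.210.128/25 (clear depth 25)
  add 175.0.0.0/12 -> H2 at depth 12
  del 175.0.0.0/12 (clear depth 12)
  add 35.4.241.0/24 -> H1 at depth 24
  add 175.9.208.208/30 -> H2 at depth 30
  add 0.0.0.0/0 -> H0 at depth 0
  lookup 175.9.208.208: bits 101011110000100111010000110100 walk d0:H0→d1:-→d2:-→d3:-→d4:-→d5:-→d6:-→d7:-→d8:-→d9:-→d10:-→d11:-→d12:-→d13:-→d14:-→d15:-→d16:-→d17:-→d18:-→d19:-→d20:-→d21:-→d22:-→d23:-→d24:-→d25:-→d26:-→d27:-→d28:-→d29:-→d30:H2 -> H2
  lookup 35.4.241.1: bits 001000110000010011110001 walk d0:H0→d1:-→d2:-→d3:-→d4:-→d5:-→d6:-→d7:-→d8:-→d9:-→d10:-→d11:-→d12:-→d13:-→d14:-→d15:-→d16:-→d17:-→d18:-→d19:-→d20:-→d21:-→d22:-→d23:-→d24:H1 -> H1
  add 175.9.208.0/20 -> H1 at depth 20
  add 35.4.241.96/28 -> H2 at depth 28
  add 29.0.0.0/8 -> H0 at depth 8
  del 175.9.208.208/30 (clear depth 30)
  del 35.4.241.0/24 (clear depth 24)
  add 29.176.0.0/12 -> H2 at depth 12
  lookup 29.176.205.9: bits 00011101101100 walk d0:H0→d1:-→d2:-→d3:-→d4:-→d5:-→d6:-→d7:-→d8:H0→d9:-→d10:-→d11:-→d12:H2→d13:-→d14:- -> H2
  lookup 44.232.211.238: bits 0010 walk d0:H0→d1:-→d2:-→d3:-→d4:- -> H0
  lookup 35.4.241.98: bits 0010001100000100111100010110 walk d0:H0→d1:-→d2:-→d3:-→d4:-→d5:-→d6:-→d7:-→d8:-→d9:-→d10:-→d11:-→d12:-→d13:-→d14:-→d15:-→d16:-→d17:-→d18:-→d19:-→d20:-→d21:-→d22:-→d23:-→d24:-→d25:-→d26:-→d27:-→d28:H2 -> H2
  lookup 29.0.1.8: bits 00011101 walk d0:H0→d1:-→d2:-→d3:-→d4:-→d5:-→d6:-→d7:-→d8:H0 -> H0
  lookup 175.9.208.0: bits 101011110000100111010000 walk d0:H0→d1:-→d2:-→d3:-→d4:-→d5:-→d6:-→d7:-→d8:-→d9:-→d10:-→d11:-→d12:-→d13:-→d14:-→d15:-→d16:-→d17:-→d18:-→d19:-→d20:H1→d21:-→d22:-→d23:-→d24:- -> H1
  lookup 175.41.208.0: bits 1010111100 walk d0:H0→d1:-→d2:-→d3:-→d4:-→d5:-→d6:-→d7:-→d8:-→d9:-→d10:- -> H0
  lookup 35.4.241.97: bits 0010001100000100111100010110 walk d0:H0→d1:-→d2:-→d3:-→d4:-→d5:-→d6:-→d7:-→d8:-→d9:-→d10:-→d11:-→d12:-→d13:-→d14:-→d15:-→d16:-→d17:-→d18:-→d19:-→d20:-→d21:-→d22:-→d23:-→d24:-→d25:-→d26:-→d27:-→d28:H2 -> H2
  del 29.176.0.0/12 (clear depth 12)
  lookup 175.9.208.6: bits 101011110000100111010000 walk d0:H0→d1:-→d2:-→d3:-→d4:-→d5:-→d6:-→d7:-→d8:-→d9:-→d10:-→d11:-→d12:-→d13:-→d14:-→d15:-→d16:-→d17:-→d18:-→d19:-→d20:H1→d21:-→d22:-→d23:-→d24:- -> H1
  add 35.0.0.0/12 -> H1 at depth 12
  lookup 29.1.243.48: bits 00011101 walk d0:H0→d1:-→d2:-→d3:-→d4:-→d5:-→d6:-→d7:-→d8:H0 -> H0
  lookup 35.0.7.160: bits 0010001100000 walk d0:H0→d1:-→d2:-→d3:-→d4:-→d5:-→d6:-→d7:-→d8:-→d9:-→d10:-→d11:-→d12:H1→d13:- -> H1

== LOOKUPS ==
["H2","H1","H2","H0","H2","H0","H1","H0","H2","H1","H0","H1"]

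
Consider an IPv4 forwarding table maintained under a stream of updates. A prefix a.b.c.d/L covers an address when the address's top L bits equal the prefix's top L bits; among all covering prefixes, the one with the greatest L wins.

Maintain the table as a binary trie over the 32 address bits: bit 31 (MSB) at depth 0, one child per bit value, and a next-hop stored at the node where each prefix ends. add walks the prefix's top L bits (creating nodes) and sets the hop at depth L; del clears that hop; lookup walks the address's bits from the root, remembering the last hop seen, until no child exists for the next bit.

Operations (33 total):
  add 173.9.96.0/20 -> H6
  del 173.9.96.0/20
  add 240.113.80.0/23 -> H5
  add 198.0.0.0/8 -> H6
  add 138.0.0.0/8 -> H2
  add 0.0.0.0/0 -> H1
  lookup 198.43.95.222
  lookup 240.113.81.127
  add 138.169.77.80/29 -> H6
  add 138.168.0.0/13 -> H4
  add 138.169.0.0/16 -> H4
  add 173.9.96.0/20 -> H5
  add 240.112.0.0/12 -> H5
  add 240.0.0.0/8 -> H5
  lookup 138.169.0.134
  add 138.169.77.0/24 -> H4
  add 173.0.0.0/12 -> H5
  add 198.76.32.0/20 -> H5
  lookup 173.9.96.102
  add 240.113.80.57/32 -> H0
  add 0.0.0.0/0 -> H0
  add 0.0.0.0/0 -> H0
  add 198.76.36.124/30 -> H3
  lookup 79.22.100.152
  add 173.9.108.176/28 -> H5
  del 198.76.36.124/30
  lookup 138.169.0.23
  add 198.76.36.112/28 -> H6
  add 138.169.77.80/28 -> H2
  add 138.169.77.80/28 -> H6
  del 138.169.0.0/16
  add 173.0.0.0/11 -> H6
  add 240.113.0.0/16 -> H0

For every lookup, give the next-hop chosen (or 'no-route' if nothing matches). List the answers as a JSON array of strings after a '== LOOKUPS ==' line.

Trace:
  + 173.9.96.0/20 (H6) depth=20
  - 173.9.96.0/20 clear@20
  + 240.113.80.0/23 (H5) depth=23
  + 198.0.0.0/8 (H6) depth=8
  + 138.0.0.0/8 (H2) depth=8
  + 0.0.0.0/0 (H1) depth=0
  lookup 198.43.95.222: bits 11000110 walk d0:H1→d1:-→d2:-→d3:-→d4:-→d5:-→d6:-→d7:-→d8:H6 -> H6
  lookup 240.113.81.127: bits 11110000011100010101000 walk d0:H1→d1:-→d2:-→d3:-→d4:-→d5:-→d6:-→d7:-→d8:-→d9:-→d10:-→d11:-→d12:-→d13:-→d14:-→d15:-→d16:-→d17:-→d18:-→d19:-→d20:-→d21:-→d22:-→d23:H5 -> H5
  + 138.169.77.80/29 (H6) depth=29
  + 138.168.0.0/13 (H4) depth=13
  + 138.169.0.0/16 (H4) depth=16
  + 173.9.96.0/20 (H5) depth=20
  + 240.112.0.0/12 (H5) depth=12
  + 240.0.0.0/8 (H5) depth=8
  lookup 138.169.0.134: bits 10001010101010010 walk d0:H1→d1:-→d2:-→d3:-→d4:-→d5:-→d6:-→d7:-→d8:H2→d9:-→d10:-→d11:-→d12:-→d13:H4→d14:-→d15:-→d16:H4→d17:- -> H4
  + 138.169.77.0/24 (H4) depth=24
  + 173.0.0.0/12 (H5) depth=12
  + 198.76.32.0/20 (H5) depth=20
  lookup 173.9.96.102: bits 10101101000010010110 walk d0:H1→d1:-→d2:-→d3:-→d4:-→d5:-→d6:-→d7:-→d8:-→d9:-→d10:-→d11:-→d12:H5→d13:-→d14:-→d15:-→d16:-→d17:-→d18:-→d19:-→d20:H5 -> H5
  + 240.113.80.57/32 (H0) depth=32
  + 0.0.0.0/0 (H0) depth=0
  + 0.0.0.0/0 (H0) depth=0
  + 198.76.36.124/30 (H3) depth=30
  lookup 79.22.100.152: bits ε walk d0:H0 -> H0
  + 173.9.108.176/28 (H5) depth=28
  - 198.76.36.124/30 clear@30
  lookup 138.169.0.23: bits 10001010101010010 walk d0:H0→d1:-→d2:-→d3:-→d4:-→d5:-→d6:-→d7:-→d8:H2→d9:-→d10:-→d11:-→d12:-→d13:H4→d14:-→d15:-→d16:H4→d17:- -> H4
  + 198.76.36.112/28 (H6) depth=28
  + 138.169.77.80/28 (H2) depth=28
  + 138.169.77.80/28 (H6) depth=28
  - 138.169.0.0/16 clear@16
  + 173.0.0.0/11 (H6) depth=11
  + 240.113.0.0/16 (H0) depth=16

== LOOKUPS ==
["H6","H5","H4","H5","H0","H4"]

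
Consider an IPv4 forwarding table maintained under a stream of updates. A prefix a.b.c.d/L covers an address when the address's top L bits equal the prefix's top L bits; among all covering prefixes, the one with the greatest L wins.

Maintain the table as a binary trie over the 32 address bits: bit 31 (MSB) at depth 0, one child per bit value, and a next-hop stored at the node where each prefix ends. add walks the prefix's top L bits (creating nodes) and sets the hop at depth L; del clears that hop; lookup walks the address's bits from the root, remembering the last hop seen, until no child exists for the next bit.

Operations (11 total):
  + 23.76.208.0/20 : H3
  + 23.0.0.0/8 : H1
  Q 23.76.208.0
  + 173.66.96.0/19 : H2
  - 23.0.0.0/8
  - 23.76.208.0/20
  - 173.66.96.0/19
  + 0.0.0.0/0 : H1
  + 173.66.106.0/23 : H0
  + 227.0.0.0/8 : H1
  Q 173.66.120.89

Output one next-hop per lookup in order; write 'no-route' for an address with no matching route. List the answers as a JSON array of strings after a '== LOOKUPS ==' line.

Apply in order:
  add 23.76.208.0/20 -> H3 at depth 20
  add 23.0.0.0/8 -> H1 at depth 8
  Q 23.76.208.0: descend 00010111010011001101 ; hops seen [H1,H3] ; pick H3
  add 173.66.96.0/19 -> H2 at depth 19
  del 23.0.0.0/8 (clear depth 8)
  del 23.76.208.0/20 (clear depth 20)
  del 173.66.96.0/19 (clear depth 19)
  add 0.0.0.0/0 -> H1 at depth 0
  add 173.66.106.0/23 -> H0 at depth 23
  add 227.0.0.0/8 -> H1 at depth 8
  Q 173.66.120.89: descend 1010110101000010011 ; hops seen [H1] ; pick H1

== LOOKUPS ==
["H3","H1"]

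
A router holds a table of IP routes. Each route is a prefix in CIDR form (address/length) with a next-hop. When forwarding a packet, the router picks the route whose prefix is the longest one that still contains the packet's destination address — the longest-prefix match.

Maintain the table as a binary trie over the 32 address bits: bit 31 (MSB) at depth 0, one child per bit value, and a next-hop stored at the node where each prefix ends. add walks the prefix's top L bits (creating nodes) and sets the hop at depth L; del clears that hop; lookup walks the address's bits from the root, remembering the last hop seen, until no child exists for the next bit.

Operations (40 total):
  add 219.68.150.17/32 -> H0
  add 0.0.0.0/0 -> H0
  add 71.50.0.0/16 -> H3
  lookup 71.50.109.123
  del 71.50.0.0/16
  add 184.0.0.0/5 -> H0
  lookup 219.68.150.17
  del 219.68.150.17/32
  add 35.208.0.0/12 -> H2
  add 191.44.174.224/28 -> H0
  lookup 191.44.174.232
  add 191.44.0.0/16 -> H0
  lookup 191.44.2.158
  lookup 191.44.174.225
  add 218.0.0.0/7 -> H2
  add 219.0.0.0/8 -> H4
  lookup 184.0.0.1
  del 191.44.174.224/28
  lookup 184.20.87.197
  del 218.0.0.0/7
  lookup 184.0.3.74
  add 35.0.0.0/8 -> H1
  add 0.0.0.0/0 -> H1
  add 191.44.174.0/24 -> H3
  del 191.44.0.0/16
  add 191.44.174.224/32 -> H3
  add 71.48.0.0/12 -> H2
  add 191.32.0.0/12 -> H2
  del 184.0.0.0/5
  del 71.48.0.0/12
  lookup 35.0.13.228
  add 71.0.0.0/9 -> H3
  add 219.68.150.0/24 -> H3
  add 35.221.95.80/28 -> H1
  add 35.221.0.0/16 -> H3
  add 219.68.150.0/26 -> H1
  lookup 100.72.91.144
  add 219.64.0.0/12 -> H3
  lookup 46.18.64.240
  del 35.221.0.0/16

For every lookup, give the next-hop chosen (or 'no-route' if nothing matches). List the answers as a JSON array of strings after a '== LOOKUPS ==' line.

Apply in order:
  + 219.68.150.17/32 (H0) depth=32
  + 0.0.0.0/0 (H0) depth=0
  + 71.50.0.0/16 (H3) depth=16
  Q 71.50.109.123: descend 0100011100110010 ; hops seen [H0,H3] ; pick H3
  del 71.50.0.0/16 (clear depth 16)
  + 184.0.0.0/5 (H0) depth=5
  Q 219.68.150.17: descend 11011011010001001001011000010001 ; hops seen [H0,H0] ; pick H0
  del 219.68.150.17/32 (clear depth 32)
  + 35.208.0.0/12 (H2) depth=12
  + 191.44.174.224/28 (H0) depth=28
  Q 191.44.174.232: descend 1011111100101100101011101110 ; hops seen [H0,H0,H0] ; pick H0
  + 191.44.0.0/16 (H0) depth=16
  Q 191.44.2.158: descend 1011111100101100 ; hops seen [H0,H0,H0] ; pick H0
  Q 191.44.174.225: descend 1011111100101100101011101110 ; hops seen [H0,H0,H0,H0] ; pick H0
  + 218.0.0.0/7 (H2) depth=7
  + 219.0.0.0/8 (H4) depth=8
  Q 184.0.0.1: descend 10111 ; hops seen [H0,H0] ; pick H0
  del 191.44.174.224/28 (clear depth 28)
  Q 184.20.87.197: descend 10111 ; hops seen [H0,H0] ; pick H0
  del 218.0.0.0/7 (clear depth 7)
  Q 184.0.3.74: descend 10111 ; hops seen [H0,H0] ; pick H0
  + 35.0.0.0/8 (H1) depth=8
  + 0.0.0.0/0 (H1) depth=0
  + 191.44.174.0/24 (H3) depth=24
  del 191.44.0.0/16 (clear depth 16)
  + 191.44.174.224/32 (H3) depth=32
  + 71.48.0.0/12 (H2) depth=12
  + 191.32.0.0/12 (H2) depth=12
  del 184.0.0.0/5 (clear depth 5)
  del 71.48.0.0/12 (clear depth 12)
  Q 35.0.13.228: descend 00100011 ; hops seen [H1,H1] ; pick H1
  + 71.0.0.0/9 (H3) depth=9
  + 219.68.150.0/24 (H3) depth=24
  + 35.221.95.80/28 (H1) depth=28
  + 35.221.0.0/16 (H3) depth=16
  + 219.68.150.0/26 (H1) depth=26
  Q 100.72.91.144: descend 01 ; hops seen [H1] ; pick H1
  + 219.64.0.0/12 (H3) depth=12
  Q 46.18.64.240: descend 0010 ; hops seen [H1] ; pick H1
  del 35.221.0.0/16 (clear depth 16)

== LOOKUPS ==
["H3","H0","H0","H0","H0","H0","H0","H0","H1","H1","H1"]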